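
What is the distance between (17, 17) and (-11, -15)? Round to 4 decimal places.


d = sqrt((-11-17)^2 + (-15-17)^2) = 42.5206

42.5206


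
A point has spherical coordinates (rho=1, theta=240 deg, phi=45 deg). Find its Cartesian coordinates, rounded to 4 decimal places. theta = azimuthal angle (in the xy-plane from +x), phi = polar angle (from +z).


x = 1 * sin(45) * cos(240) = -0.3536
y = 1 * sin(45) * sin(240) = -0.6124
z = 1 * cos(45) = 0.7071

(-0.3536, -0.6124, 0.7071)


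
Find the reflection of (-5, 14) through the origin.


Reflection through origin: (x, y) -> (-x, -y)
(-5, 14) -> (5, -14)

(5, -14)


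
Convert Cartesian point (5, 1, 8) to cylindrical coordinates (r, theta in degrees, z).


r = sqrt(5^2 + 1^2) = 5.099
theta = atan2(1, 5) = 11.3099 deg
z = 8

r = 5.099, theta = 11.3099 deg, z = 8


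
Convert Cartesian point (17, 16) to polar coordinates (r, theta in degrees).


r = sqrt(17^2 + 16^2) = 23.3452
theta = atan2(16, 17) = 43.2643 degrees

r = 23.3452, theta = 43.2643 degrees


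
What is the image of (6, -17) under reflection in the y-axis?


Reflection across y-axis: (x, y) -> (-x, y)
(6, -17) -> (-6, -17)

(-6, -17)


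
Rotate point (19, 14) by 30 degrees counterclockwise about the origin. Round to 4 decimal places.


x' = 19*cos(30) - 14*sin(30) = 9.4545
y' = 19*sin(30) + 14*cos(30) = 21.6244

(9.4545, 21.6244)


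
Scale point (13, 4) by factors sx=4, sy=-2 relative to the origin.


Scaling: (x*sx, y*sy) = (13*4, 4*-2) = (52, -8)

(52, -8)


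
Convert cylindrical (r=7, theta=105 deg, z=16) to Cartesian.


x = 7 * cos(105) = -1.8117
y = 7 * sin(105) = 6.7615
z = 16

(-1.8117, 6.7615, 16)


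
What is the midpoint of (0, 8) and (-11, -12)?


Midpoint = ((0+-11)/2, (8+-12)/2) = (-5.5, -2)

(-5.5, -2)


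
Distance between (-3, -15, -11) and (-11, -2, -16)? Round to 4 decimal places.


d = sqrt((-11--3)^2 + (-2--15)^2 + (-16--11)^2) = 16.0624

16.0624


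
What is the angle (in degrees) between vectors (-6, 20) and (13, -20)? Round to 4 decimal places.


dot = -6*13 + 20*-20 = -478
|u| = 20.8806, |v| = 23.8537
cos(angle) = -0.9597
angle = 163.6754 degrees

163.6754 degrees


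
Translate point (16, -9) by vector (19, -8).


Translation: (x+dx, y+dy) = (16+19, -9+-8) = (35, -17)

(35, -17)


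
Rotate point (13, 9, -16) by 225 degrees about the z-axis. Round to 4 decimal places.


x' = 13*cos(225) - 9*sin(225) = -2.8284
y' = 13*sin(225) + 9*cos(225) = -15.5563
z' = -16

(-2.8284, -15.5563, -16)


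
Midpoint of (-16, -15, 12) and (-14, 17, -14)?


Midpoint = ((-16+-14)/2, (-15+17)/2, (12+-14)/2) = (-15, 1, -1)

(-15, 1, -1)


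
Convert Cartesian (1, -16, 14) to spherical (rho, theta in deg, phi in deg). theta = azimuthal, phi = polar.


rho = sqrt(1^2 + (-16)^2 + 14^2) = 21.2838
theta = atan2(-16, 1) = 273.5763 deg
phi = acos(14/21.2838) = 48.8694 deg

rho = 21.2838, theta = 273.5763 deg, phi = 48.8694 deg


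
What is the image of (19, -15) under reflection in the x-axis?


Reflection across x-axis: (x, y) -> (x, -y)
(19, -15) -> (19, 15)

(19, 15)


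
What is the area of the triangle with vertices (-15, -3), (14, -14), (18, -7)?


Area = |x1(y2-y3) + x2(y3-y1) + x3(y1-y2)| / 2
= |-15*(-14--7) + 14*(-7--3) + 18*(-3--14)| / 2
= 123.5

123.5


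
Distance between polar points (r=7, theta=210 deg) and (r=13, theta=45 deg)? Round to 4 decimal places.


d = sqrt(r1^2 + r2^2 - 2*r1*r2*cos(t2-t1))
d = sqrt(7^2 + 13^2 - 2*7*13*cos(45-210)) = 19.8444

19.8444


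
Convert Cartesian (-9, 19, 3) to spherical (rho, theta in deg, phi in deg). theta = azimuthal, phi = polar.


rho = sqrt((-9)^2 + 19^2 + 3^2) = 21.2368
theta = atan2(19, -9) = 115.3462 deg
phi = acos(3/21.2368) = 81.879 deg

rho = 21.2368, theta = 115.3462 deg, phi = 81.879 deg


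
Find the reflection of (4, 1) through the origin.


Reflection through origin: (x, y) -> (-x, -y)
(4, 1) -> (-4, -1)

(-4, -1)


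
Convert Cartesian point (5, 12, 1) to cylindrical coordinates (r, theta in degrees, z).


r = sqrt(5^2 + 12^2) = 13
theta = atan2(12, 5) = 67.3801 deg
z = 1

r = 13, theta = 67.3801 deg, z = 1


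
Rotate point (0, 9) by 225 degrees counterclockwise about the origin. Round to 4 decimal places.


x' = 0*cos(225) - 9*sin(225) = 6.364
y' = 0*sin(225) + 9*cos(225) = -6.364

(6.364, -6.364)


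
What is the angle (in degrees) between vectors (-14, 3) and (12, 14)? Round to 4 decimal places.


dot = -14*12 + 3*14 = -126
|u| = 14.3178, |v| = 18.4391
cos(angle) = -0.4773
angle = 118.5065 degrees

118.5065 degrees


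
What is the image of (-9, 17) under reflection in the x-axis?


Reflection across x-axis: (x, y) -> (x, -y)
(-9, 17) -> (-9, -17)

(-9, -17)


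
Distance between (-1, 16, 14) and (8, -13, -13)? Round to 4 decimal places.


d = sqrt((8--1)^2 + (-13-16)^2 + (-13-14)^2) = 40.6325

40.6325


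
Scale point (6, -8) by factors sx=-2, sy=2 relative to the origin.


Scaling: (x*sx, y*sy) = (6*-2, -8*2) = (-12, -16)

(-12, -16)


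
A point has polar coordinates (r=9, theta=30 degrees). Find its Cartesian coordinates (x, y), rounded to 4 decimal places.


x = 9 * cos(30) = 7.7942
y = 9 * sin(30) = 4.5

(7.7942, 4.5)


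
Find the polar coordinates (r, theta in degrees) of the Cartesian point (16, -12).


r = sqrt(16^2 + (-12)^2) = 20
theta = atan2(-12, 16) = 323.1301 degrees

r = 20, theta = 323.1301 degrees


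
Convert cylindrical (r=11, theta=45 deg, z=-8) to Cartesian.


x = 11 * cos(45) = 7.7782
y = 11 * sin(45) = 7.7782
z = -8

(7.7782, 7.7782, -8)


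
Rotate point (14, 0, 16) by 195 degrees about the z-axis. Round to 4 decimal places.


x' = 14*cos(195) - 0*sin(195) = -13.523
y' = 14*sin(195) + 0*cos(195) = -3.6235
z' = 16

(-13.523, -3.6235, 16)


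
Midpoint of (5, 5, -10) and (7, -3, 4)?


Midpoint = ((5+7)/2, (5+-3)/2, (-10+4)/2) = (6, 1, -3)

(6, 1, -3)


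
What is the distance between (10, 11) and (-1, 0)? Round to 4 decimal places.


d = sqrt((-1-10)^2 + (0-11)^2) = 15.5563

15.5563


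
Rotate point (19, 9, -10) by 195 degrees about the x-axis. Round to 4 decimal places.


x' = 19
y' = 9*cos(195) - -10*sin(195) = -11.2815
z' = 9*sin(195) + -10*cos(195) = 7.3299

(19, -11.2815, 7.3299)


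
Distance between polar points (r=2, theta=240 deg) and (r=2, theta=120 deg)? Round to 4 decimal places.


d = sqrt(r1^2 + r2^2 - 2*r1*r2*cos(t2-t1))
d = sqrt(2^2 + 2^2 - 2*2*2*cos(120-240)) = 3.4641

3.4641


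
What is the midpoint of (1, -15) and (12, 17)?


Midpoint = ((1+12)/2, (-15+17)/2) = (6.5, 1)

(6.5, 1)


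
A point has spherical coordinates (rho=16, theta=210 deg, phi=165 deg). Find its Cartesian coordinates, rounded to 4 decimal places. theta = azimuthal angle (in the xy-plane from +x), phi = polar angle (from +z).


x = 16 * sin(165) * cos(210) = -3.5863
y = 16 * sin(165) * sin(210) = -2.0706
z = 16 * cos(165) = -15.4548

(-3.5863, -2.0706, -15.4548)


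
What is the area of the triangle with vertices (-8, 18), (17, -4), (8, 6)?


Area = |x1(y2-y3) + x2(y3-y1) + x3(y1-y2)| / 2
= |-8*(-4-6) + 17*(6-18) + 8*(18--4)| / 2
= 26

26


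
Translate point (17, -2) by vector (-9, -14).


Translation: (x+dx, y+dy) = (17+-9, -2+-14) = (8, -16)

(8, -16)


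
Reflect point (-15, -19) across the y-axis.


Reflection across y-axis: (x, y) -> (-x, y)
(-15, -19) -> (15, -19)

(15, -19)


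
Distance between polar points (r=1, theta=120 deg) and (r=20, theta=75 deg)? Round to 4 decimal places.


d = sqrt(r1^2 + r2^2 - 2*r1*r2*cos(t2-t1))
d = sqrt(1^2 + 20^2 - 2*1*20*cos(75-120)) = 19.3058

19.3058


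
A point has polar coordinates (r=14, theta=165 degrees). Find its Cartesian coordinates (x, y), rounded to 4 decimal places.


x = 14 * cos(165) = -13.523
y = 14 * sin(165) = 3.6235

(-13.523, 3.6235)


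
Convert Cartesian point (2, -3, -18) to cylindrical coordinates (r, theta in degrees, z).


r = sqrt(2^2 + (-3)^2) = 3.6056
theta = atan2(-3, 2) = 303.6901 deg
z = -18

r = 3.6056, theta = 303.6901 deg, z = -18


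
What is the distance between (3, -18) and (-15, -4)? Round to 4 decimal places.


d = sqrt((-15-3)^2 + (-4--18)^2) = 22.8035

22.8035


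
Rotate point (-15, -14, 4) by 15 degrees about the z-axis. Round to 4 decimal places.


x' = -15*cos(15) - -14*sin(15) = -10.8654
y' = -15*sin(15) + -14*cos(15) = -17.4052
z' = 4

(-10.8654, -17.4052, 4)


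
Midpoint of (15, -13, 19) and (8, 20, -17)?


Midpoint = ((15+8)/2, (-13+20)/2, (19+-17)/2) = (11.5, 3.5, 1)

(11.5, 3.5, 1)


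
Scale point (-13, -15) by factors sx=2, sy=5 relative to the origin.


Scaling: (x*sx, y*sy) = (-13*2, -15*5) = (-26, -75)

(-26, -75)


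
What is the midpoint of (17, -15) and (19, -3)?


Midpoint = ((17+19)/2, (-15+-3)/2) = (18, -9)

(18, -9)


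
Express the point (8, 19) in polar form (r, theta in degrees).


r = sqrt(8^2 + 19^2) = 20.6155
theta = atan2(19, 8) = 67.1663 degrees

r = 20.6155, theta = 67.1663 degrees


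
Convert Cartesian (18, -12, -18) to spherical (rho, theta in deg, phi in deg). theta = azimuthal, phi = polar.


rho = sqrt(18^2 + (-12)^2 + (-18)^2) = 28.1425
theta = atan2(-12, 18) = 326.3099 deg
phi = acos(-18/28.1425) = 129.7622 deg

rho = 28.1425, theta = 326.3099 deg, phi = 129.7622 deg


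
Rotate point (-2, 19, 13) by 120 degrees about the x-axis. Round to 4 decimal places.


x' = -2
y' = 19*cos(120) - 13*sin(120) = -20.7583
z' = 19*sin(120) + 13*cos(120) = 9.9545

(-2, -20.7583, 9.9545)


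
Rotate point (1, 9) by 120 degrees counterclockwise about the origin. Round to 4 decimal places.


x' = 1*cos(120) - 9*sin(120) = -8.2942
y' = 1*sin(120) + 9*cos(120) = -3.634

(-8.2942, -3.634)


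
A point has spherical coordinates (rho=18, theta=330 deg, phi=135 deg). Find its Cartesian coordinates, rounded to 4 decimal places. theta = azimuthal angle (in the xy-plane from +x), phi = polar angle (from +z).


x = 18 * sin(135) * cos(330) = 11.0227
y = 18 * sin(135) * sin(330) = -6.364
z = 18 * cos(135) = -12.7279

(11.0227, -6.364, -12.7279)


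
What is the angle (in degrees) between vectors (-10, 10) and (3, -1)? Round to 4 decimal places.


dot = -10*3 + 10*-1 = -40
|u| = 14.1421, |v| = 3.1623
cos(angle) = -0.8944
angle = 153.4349 degrees

153.4349 degrees


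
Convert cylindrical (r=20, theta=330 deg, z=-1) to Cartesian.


x = 20 * cos(330) = 17.3205
y = 20 * sin(330) = -10
z = -1

(17.3205, -10, -1)


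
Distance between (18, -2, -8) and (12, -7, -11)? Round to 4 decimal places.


d = sqrt((12-18)^2 + (-7--2)^2 + (-11--8)^2) = 8.3666

8.3666


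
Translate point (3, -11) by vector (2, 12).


Translation: (x+dx, y+dy) = (3+2, -11+12) = (5, 1)

(5, 1)


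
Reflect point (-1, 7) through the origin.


Reflection through origin: (x, y) -> (-x, -y)
(-1, 7) -> (1, -7)

(1, -7)


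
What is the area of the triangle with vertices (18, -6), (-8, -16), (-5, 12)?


Area = |x1(y2-y3) + x2(y3-y1) + x3(y1-y2)| / 2
= |18*(-16-12) + -8*(12--6) + -5*(-6--16)| / 2
= 349

349


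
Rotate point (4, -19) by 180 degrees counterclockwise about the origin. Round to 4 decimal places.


x' = 4*cos(180) - -19*sin(180) = -4
y' = 4*sin(180) + -19*cos(180) = 19

(-4, 19)


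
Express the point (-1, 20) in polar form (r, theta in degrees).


r = sqrt((-1)^2 + 20^2) = 20.025
theta = atan2(20, -1) = 92.8624 degrees

r = 20.025, theta = 92.8624 degrees


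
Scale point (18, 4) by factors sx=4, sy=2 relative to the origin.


Scaling: (x*sx, y*sy) = (18*4, 4*2) = (72, 8)

(72, 8)


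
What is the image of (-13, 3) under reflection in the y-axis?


Reflection across y-axis: (x, y) -> (-x, y)
(-13, 3) -> (13, 3)

(13, 3)


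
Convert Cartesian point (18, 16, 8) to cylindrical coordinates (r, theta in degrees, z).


r = sqrt(18^2 + 16^2) = 24.0832
theta = atan2(16, 18) = 41.6335 deg
z = 8

r = 24.0832, theta = 41.6335 deg, z = 8


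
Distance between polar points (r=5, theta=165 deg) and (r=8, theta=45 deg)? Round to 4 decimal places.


d = sqrt(r1^2 + r2^2 - 2*r1*r2*cos(t2-t1))
d = sqrt(5^2 + 8^2 - 2*5*8*cos(45-165)) = 11.3578

11.3578


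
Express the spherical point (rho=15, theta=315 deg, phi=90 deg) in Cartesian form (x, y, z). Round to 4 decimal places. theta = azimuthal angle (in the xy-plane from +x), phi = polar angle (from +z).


x = 15 * sin(90) * cos(315) = 10.6066
y = 15 * sin(90) * sin(315) = -10.6066
z = 15 * cos(90) = 0

(10.6066, -10.6066, 0)


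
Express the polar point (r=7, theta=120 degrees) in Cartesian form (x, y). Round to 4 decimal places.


x = 7 * cos(120) = -3.5
y = 7 * sin(120) = 6.0622

(-3.5, 6.0622)


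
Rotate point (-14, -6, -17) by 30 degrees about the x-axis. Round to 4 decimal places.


x' = -14
y' = -6*cos(30) - -17*sin(30) = 3.3038
z' = -6*sin(30) + -17*cos(30) = -17.7224

(-14, 3.3038, -17.7224)


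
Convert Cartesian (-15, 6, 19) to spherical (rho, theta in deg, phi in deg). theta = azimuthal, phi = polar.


rho = sqrt((-15)^2 + 6^2 + 19^2) = 24.9399
theta = atan2(6, -15) = 158.1986 deg
phi = acos(19/24.9399) = 40.3742 deg

rho = 24.9399, theta = 158.1986 deg, phi = 40.3742 deg


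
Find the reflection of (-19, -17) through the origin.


Reflection through origin: (x, y) -> (-x, -y)
(-19, -17) -> (19, 17)

(19, 17)


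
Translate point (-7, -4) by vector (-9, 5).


Translation: (x+dx, y+dy) = (-7+-9, -4+5) = (-16, 1)

(-16, 1)


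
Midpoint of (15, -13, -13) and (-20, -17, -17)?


Midpoint = ((15+-20)/2, (-13+-17)/2, (-13+-17)/2) = (-2.5, -15, -15)

(-2.5, -15, -15)


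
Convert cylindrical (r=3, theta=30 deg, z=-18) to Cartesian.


x = 3 * cos(30) = 2.5981
y = 3 * sin(30) = 1.5
z = -18

(2.5981, 1.5, -18)


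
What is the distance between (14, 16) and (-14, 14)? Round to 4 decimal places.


d = sqrt((-14-14)^2 + (14-16)^2) = 28.0713

28.0713


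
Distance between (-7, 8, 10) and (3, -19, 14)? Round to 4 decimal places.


d = sqrt((3--7)^2 + (-19-8)^2 + (14-10)^2) = 29.0689

29.0689


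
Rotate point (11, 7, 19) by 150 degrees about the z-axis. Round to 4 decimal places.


x' = 11*cos(150) - 7*sin(150) = -13.0263
y' = 11*sin(150) + 7*cos(150) = -0.5622
z' = 19

(-13.0263, -0.5622, 19)


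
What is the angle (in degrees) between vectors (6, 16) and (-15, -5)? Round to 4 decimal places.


dot = 6*-15 + 16*-5 = -170
|u| = 17.088, |v| = 15.8114
cos(angle) = -0.6292
angle = 128.991 degrees

128.991 degrees


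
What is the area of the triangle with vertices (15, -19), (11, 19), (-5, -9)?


Area = |x1(y2-y3) + x2(y3-y1) + x3(y1-y2)| / 2
= |15*(19--9) + 11*(-9--19) + -5*(-19-19)| / 2
= 360

360


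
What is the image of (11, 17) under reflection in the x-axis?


Reflection across x-axis: (x, y) -> (x, -y)
(11, 17) -> (11, -17)

(11, -17)


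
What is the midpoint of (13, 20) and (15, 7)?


Midpoint = ((13+15)/2, (20+7)/2) = (14, 13.5)

(14, 13.5)


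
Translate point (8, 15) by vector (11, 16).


Translation: (x+dx, y+dy) = (8+11, 15+16) = (19, 31)

(19, 31)


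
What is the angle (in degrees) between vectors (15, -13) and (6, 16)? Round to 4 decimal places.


dot = 15*6 + -13*16 = -118
|u| = 19.8494, |v| = 17.088
cos(angle) = -0.3479
angle = 110.3583 degrees

110.3583 degrees


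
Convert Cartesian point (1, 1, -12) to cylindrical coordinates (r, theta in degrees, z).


r = sqrt(1^2 + 1^2) = 1.4142
theta = atan2(1, 1) = 45 deg
z = -12

r = 1.4142, theta = 45 deg, z = -12


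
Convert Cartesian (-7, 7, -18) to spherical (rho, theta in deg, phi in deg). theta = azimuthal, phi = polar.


rho = sqrt((-7)^2 + 7^2 + (-18)^2) = 20.5426
theta = atan2(7, -7) = 135 deg
phi = acos(-18/20.5426) = 151.1904 deg

rho = 20.5426, theta = 135 deg, phi = 151.1904 deg


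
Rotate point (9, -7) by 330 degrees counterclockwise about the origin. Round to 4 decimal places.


x' = 9*cos(330) - -7*sin(330) = 4.2942
y' = 9*sin(330) + -7*cos(330) = -10.5622

(4.2942, -10.5622)


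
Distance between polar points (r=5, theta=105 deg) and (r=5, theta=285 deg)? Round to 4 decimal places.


d = sqrt(r1^2 + r2^2 - 2*r1*r2*cos(t2-t1))
d = sqrt(5^2 + 5^2 - 2*5*5*cos(285-105)) = 10

10


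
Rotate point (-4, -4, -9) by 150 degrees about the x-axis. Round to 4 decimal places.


x' = -4
y' = -4*cos(150) - -9*sin(150) = 7.9641
z' = -4*sin(150) + -9*cos(150) = 5.7942

(-4, 7.9641, 5.7942)


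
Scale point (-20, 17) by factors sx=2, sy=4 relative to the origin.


Scaling: (x*sx, y*sy) = (-20*2, 17*4) = (-40, 68)

(-40, 68)


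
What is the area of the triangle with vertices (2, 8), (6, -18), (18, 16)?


Area = |x1(y2-y3) + x2(y3-y1) + x3(y1-y2)| / 2
= |2*(-18-16) + 6*(16-8) + 18*(8--18)| / 2
= 224

224


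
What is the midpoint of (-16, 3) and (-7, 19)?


Midpoint = ((-16+-7)/2, (3+19)/2) = (-11.5, 11)

(-11.5, 11)


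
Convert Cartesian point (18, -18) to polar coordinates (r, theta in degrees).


r = sqrt(18^2 + (-18)^2) = 25.4558
theta = atan2(-18, 18) = 315 degrees

r = 25.4558, theta = 315 degrees


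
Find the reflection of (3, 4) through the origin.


Reflection through origin: (x, y) -> (-x, -y)
(3, 4) -> (-3, -4)

(-3, -4)


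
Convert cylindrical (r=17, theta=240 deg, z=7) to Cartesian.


x = 17 * cos(240) = -8.5
y = 17 * sin(240) = -14.7224
z = 7

(-8.5, -14.7224, 7)


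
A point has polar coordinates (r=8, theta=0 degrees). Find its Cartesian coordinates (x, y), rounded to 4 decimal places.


x = 8 * cos(0) = 8
y = 8 * sin(0) = 0

(8, 0)


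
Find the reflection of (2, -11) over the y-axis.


Reflection across y-axis: (x, y) -> (-x, y)
(2, -11) -> (-2, -11)

(-2, -11)


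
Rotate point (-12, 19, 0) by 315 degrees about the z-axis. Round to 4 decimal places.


x' = -12*cos(315) - 19*sin(315) = 4.9497
y' = -12*sin(315) + 19*cos(315) = 21.9203
z' = 0

(4.9497, 21.9203, 0)


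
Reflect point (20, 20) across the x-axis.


Reflection across x-axis: (x, y) -> (x, -y)
(20, 20) -> (20, -20)

(20, -20)


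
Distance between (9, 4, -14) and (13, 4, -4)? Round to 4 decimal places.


d = sqrt((13-9)^2 + (4-4)^2 + (-4--14)^2) = 10.7703

10.7703


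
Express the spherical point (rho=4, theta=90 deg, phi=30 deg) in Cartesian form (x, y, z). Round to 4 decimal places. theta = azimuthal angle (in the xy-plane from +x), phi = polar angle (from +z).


x = 4 * sin(30) * cos(90) = 0
y = 4 * sin(30) * sin(90) = 2
z = 4 * cos(30) = 3.4641

(0, 2, 3.4641)


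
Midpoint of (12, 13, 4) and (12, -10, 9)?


Midpoint = ((12+12)/2, (13+-10)/2, (4+9)/2) = (12, 1.5, 6.5)

(12, 1.5, 6.5)


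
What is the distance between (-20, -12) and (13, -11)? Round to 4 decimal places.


d = sqrt((13--20)^2 + (-11--12)^2) = 33.0151

33.0151


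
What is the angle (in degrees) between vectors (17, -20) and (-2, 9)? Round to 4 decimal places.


dot = 17*-2 + -20*9 = -214
|u| = 26.2488, |v| = 9.2195
cos(angle) = -0.8843
angle = 152.1643 degrees

152.1643 degrees


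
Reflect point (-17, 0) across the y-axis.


Reflection across y-axis: (x, y) -> (-x, y)
(-17, 0) -> (17, 0)

(17, 0)


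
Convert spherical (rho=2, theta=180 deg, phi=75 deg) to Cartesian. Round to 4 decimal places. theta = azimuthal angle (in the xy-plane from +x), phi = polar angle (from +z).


x = 2 * sin(75) * cos(180) = -1.9319
y = 2 * sin(75) * sin(180) = 0
z = 2 * cos(75) = 0.5176

(-1.9319, 0, 0.5176)


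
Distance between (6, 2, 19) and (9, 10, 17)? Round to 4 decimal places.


d = sqrt((9-6)^2 + (10-2)^2 + (17-19)^2) = 8.775

8.775


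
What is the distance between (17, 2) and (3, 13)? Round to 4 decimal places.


d = sqrt((3-17)^2 + (13-2)^2) = 17.8045

17.8045


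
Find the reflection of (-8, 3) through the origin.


Reflection through origin: (x, y) -> (-x, -y)
(-8, 3) -> (8, -3)

(8, -3)


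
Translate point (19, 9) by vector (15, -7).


Translation: (x+dx, y+dy) = (19+15, 9+-7) = (34, 2)

(34, 2)


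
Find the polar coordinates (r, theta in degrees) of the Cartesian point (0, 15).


r = sqrt(0^2 + 15^2) = 15
theta = atan2(15, 0) = 90 degrees

r = 15, theta = 90 degrees


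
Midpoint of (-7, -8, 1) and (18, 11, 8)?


Midpoint = ((-7+18)/2, (-8+11)/2, (1+8)/2) = (5.5, 1.5, 4.5)

(5.5, 1.5, 4.5)


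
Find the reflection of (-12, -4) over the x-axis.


Reflection across x-axis: (x, y) -> (x, -y)
(-12, -4) -> (-12, 4)

(-12, 4)


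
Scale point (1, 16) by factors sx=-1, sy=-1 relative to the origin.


Scaling: (x*sx, y*sy) = (1*-1, 16*-1) = (-1, -16)

(-1, -16)


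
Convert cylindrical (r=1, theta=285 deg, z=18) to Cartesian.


x = 1 * cos(285) = 0.2588
y = 1 * sin(285) = -0.9659
z = 18

(0.2588, -0.9659, 18)


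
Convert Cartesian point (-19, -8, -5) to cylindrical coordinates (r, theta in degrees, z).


r = sqrt((-19)^2 + (-8)^2) = 20.6155
theta = atan2(-8, -19) = 202.8337 deg
z = -5

r = 20.6155, theta = 202.8337 deg, z = -5


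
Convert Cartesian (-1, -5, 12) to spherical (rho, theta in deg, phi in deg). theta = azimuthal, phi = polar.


rho = sqrt((-1)^2 + (-5)^2 + 12^2) = 13.0384
theta = atan2(-5, -1) = 258.6901 deg
phi = acos(12/13.0384) = 23.0215 deg

rho = 13.0384, theta = 258.6901 deg, phi = 23.0215 deg


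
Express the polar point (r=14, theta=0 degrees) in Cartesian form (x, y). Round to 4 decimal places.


x = 14 * cos(0) = 14
y = 14 * sin(0) = 0

(14, 0)


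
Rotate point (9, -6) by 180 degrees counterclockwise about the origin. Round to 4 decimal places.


x' = 9*cos(180) - -6*sin(180) = -9
y' = 9*sin(180) + -6*cos(180) = 6

(-9, 6)


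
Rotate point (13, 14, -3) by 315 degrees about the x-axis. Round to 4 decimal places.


x' = 13
y' = 14*cos(315) - -3*sin(315) = 7.7782
z' = 14*sin(315) + -3*cos(315) = -12.0208

(13, 7.7782, -12.0208)


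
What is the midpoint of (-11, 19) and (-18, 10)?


Midpoint = ((-11+-18)/2, (19+10)/2) = (-14.5, 14.5)

(-14.5, 14.5)


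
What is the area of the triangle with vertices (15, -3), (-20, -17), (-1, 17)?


Area = |x1(y2-y3) + x2(y3-y1) + x3(y1-y2)| / 2
= |15*(-17-17) + -20*(17--3) + -1*(-3--17)| / 2
= 462

462


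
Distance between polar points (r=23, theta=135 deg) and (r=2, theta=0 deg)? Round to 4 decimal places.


d = sqrt(r1^2 + r2^2 - 2*r1*r2*cos(t2-t1))
d = sqrt(23^2 + 2^2 - 2*23*2*cos(0-135)) = 24.4551

24.4551


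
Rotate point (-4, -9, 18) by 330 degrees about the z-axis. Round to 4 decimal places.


x' = -4*cos(330) - -9*sin(330) = -7.9641
y' = -4*sin(330) + -9*cos(330) = -5.7942
z' = 18

(-7.9641, -5.7942, 18)


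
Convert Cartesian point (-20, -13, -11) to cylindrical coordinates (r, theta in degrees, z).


r = sqrt((-20)^2 + (-13)^2) = 23.8537
theta = atan2(-13, -20) = 213.0239 deg
z = -11

r = 23.8537, theta = 213.0239 deg, z = -11


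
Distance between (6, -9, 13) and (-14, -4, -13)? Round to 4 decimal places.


d = sqrt((-14-6)^2 + (-4--9)^2 + (-13-13)^2) = 33.1813

33.1813


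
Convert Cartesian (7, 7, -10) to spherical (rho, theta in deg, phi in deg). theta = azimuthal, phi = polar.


rho = sqrt(7^2 + 7^2 + (-10)^2) = 14.0712
theta = atan2(7, 7) = 45 deg
phi = acos(-10/14.0712) = 135.2894 deg

rho = 14.0712, theta = 45 deg, phi = 135.2894 deg


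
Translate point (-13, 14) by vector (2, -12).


Translation: (x+dx, y+dy) = (-13+2, 14+-12) = (-11, 2)

(-11, 2)


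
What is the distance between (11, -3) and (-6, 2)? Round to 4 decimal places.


d = sqrt((-6-11)^2 + (2--3)^2) = 17.72

17.72


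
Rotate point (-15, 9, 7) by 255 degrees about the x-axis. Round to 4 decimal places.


x' = -15
y' = 9*cos(255) - 7*sin(255) = 4.4321
z' = 9*sin(255) + 7*cos(255) = -10.5051

(-15, 4.4321, -10.5051)


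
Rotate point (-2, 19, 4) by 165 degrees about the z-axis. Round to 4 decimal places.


x' = -2*cos(165) - 19*sin(165) = -2.9857
y' = -2*sin(165) + 19*cos(165) = -18.8702
z' = 4

(-2.9857, -18.8702, 4)


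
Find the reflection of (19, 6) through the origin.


Reflection through origin: (x, y) -> (-x, -y)
(19, 6) -> (-19, -6)

(-19, -6)


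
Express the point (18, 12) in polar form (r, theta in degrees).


r = sqrt(18^2 + 12^2) = 21.6333
theta = atan2(12, 18) = 33.6901 degrees

r = 21.6333, theta = 33.6901 degrees


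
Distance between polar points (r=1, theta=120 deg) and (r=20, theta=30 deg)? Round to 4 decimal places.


d = sqrt(r1^2 + r2^2 - 2*r1*r2*cos(t2-t1))
d = sqrt(1^2 + 20^2 - 2*1*20*cos(30-120)) = 20.025

20.025


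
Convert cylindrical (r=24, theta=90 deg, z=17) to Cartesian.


x = 24 * cos(90) = 0
y = 24 * sin(90) = 24
z = 17

(0, 24, 17)


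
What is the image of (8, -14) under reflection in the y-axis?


Reflection across y-axis: (x, y) -> (-x, y)
(8, -14) -> (-8, -14)

(-8, -14)


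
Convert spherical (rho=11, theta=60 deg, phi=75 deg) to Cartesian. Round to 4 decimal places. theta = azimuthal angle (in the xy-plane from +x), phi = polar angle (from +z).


x = 11 * sin(75) * cos(60) = 5.3126
y = 11 * sin(75) * sin(60) = 9.2017
z = 11 * cos(75) = 2.847

(5.3126, 9.2017, 2.847)


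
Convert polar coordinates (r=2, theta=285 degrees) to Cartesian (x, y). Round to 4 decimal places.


x = 2 * cos(285) = 0.5176
y = 2 * sin(285) = -1.9319

(0.5176, -1.9319)


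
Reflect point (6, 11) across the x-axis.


Reflection across x-axis: (x, y) -> (x, -y)
(6, 11) -> (6, -11)

(6, -11)


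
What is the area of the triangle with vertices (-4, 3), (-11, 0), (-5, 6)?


Area = |x1(y2-y3) + x2(y3-y1) + x3(y1-y2)| / 2
= |-4*(0-6) + -11*(6-3) + -5*(3-0)| / 2
= 12

12


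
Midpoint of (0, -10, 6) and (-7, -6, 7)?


Midpoint = ((0+-7)/2, (-10+-6)/2, (6+7)/2) = (-3.5, -8, 6.5)

(-3.5, -8, 6.5)


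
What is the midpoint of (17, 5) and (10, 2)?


Midpoint = ((17+10)/2, (5+2)/2) = (13.5, 3.5)

(13.5, 3.5)


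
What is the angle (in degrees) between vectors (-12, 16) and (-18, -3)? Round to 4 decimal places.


dot = -12*-18 + 16*-3 = 168
|u| = 20, |v| = 18.2483
cos(angle) = 0.4603
angle = 62.5924 degrees

62.5924 degrees


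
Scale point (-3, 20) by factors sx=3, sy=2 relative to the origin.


Scaling: (x*sx, y*sy) = (-3*3, 20*2) = (-9, 40)

(-9, 40)


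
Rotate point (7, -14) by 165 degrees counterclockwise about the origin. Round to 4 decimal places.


x' = 7*cos(165) - -14*sin(165) = -3.138
y' = 7*sin(165) + -14*cos(165) = 15.3347

(-3.138, 15.3347)


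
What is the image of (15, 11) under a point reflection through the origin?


Reflection through origin: (x, y) -> (-x, -y)
(15, 11) -> (-15, -11)

(-15, -11)


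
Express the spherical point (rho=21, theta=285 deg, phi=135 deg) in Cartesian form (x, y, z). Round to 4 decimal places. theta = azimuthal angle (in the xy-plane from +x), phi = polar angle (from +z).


x = 21 * sin(135) * cos(285) = 3.8433
y = 21 * sin(135) * sin(285) = -14.3433
z = 21 * cos(135) = -14.8492

(3.8433, -14.3433, -14.8492)


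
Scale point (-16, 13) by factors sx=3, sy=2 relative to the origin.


Scaling: (x*sx, y*sy) = (-16*3, 13*2) = (-48, 26)

(-48, 26)


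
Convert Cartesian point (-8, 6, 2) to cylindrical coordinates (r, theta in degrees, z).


r = sqrt((-8)^2 + 6^2) = 10
theta = atan2(6, -8) = 143.1301 deg
z = 2

r = 10, theta = 143.1301 deg, z = 2


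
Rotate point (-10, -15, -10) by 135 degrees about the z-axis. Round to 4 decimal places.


x' = -10*cos(135) - -15*sin(135) = 17.6777
y' = -10*sin(135) + -15*cos(135) = 3.5355
z' = -10

(17.6777, 3.5355, -10)


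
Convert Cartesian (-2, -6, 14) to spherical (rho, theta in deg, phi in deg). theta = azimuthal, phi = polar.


rho = sqrt((-2)^2 + (-6)^2 + 14^2) = 15.3623
theta = atan2(-6, -2) = 251.5651 deg
phi = acos(14/15.3623) = 24.3113 deg

rho = 15.3623, theta = 251.5651 deg, phi = 24.3113 deg


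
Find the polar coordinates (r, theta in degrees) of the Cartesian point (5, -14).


r = sqrt(5^2 + (-14)^2) = 14.8661
theta = atan2(-14, 5) = 289.6538 degrees

r = 14.8661, theta = 289.6538 degrees


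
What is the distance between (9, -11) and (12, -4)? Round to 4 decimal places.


d = sqrt((12-9)^2 + (-4--11)^2) = 7.6158

7.6158


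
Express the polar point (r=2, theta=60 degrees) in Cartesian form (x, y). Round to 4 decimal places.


x = 2 * cos(60) = 1
y = 2 * sin(60) = 1.7321

(1, 1.7321)


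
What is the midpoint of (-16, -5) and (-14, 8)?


Midpoint = ((-16+-14)/2, (-5+8)/2) = (-15, 1.5)

(-15, 1.5)


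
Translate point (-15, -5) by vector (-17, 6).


Translation: (x+dx, y+dy) = (-15+-17, -5+6) = (-32, 1)

(-32, 1)


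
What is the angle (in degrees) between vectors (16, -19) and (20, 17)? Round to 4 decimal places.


dot = 16*20 + -19*17 = -3
|u| = 24.8395, |v| = 26.2488
cos(angle) = -0.0046
angle = 90.2636 degrees

90.2636 degrees


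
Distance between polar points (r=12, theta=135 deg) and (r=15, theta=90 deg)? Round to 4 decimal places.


d = sqrt(r1^2 + r2^2 - 2*r1*r2*cos(t2-t1))
d = sqrt(12^2 + 15^2 - 2*12*15*cos(90-135)) = 10.6977

10.6977


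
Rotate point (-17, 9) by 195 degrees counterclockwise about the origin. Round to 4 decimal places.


x' = -17*cos(195) - 9*sin(195) = 18.7501
y' = -17*sin(195) + 9*cos(195) = -4.2934

(18.7501, -4.2934)


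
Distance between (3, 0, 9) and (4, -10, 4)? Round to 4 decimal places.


d = sqrt((4-3)^2 + (-10-0)^2 + (4-9)^2) = 11.225

11.225


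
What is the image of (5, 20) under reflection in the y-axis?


Reflection across y-axis: (x, y) -> (-x, y)
(5, 20) -> (-5, 20)

(-5, 20)


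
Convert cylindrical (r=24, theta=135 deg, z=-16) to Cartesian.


x = 24 * cos(135) = -16.9706
y = 24 * sin(135) = 16.9706
z = -16

(-16.9706, 16.9706, -16)


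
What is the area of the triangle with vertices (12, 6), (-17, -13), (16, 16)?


Area = |x1(y2-y3) + x2(y3-y1) + x3(y1-y2)| / 2
= |12*(-13-16) + -17*(16-6) + 16*(6--13)| / 2
= 107

107


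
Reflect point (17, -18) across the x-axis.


Reflection across x-axis: (x, y) -> (x, -y)
(17, -18) -> (17, 18)

(17, 18)


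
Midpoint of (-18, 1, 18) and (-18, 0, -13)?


Midpoint = ((-18+-18)/2, (1+0)/2, (18+-13)/2) = (-18, 0.5, 2.5)

(-18, 0.5, 2.5)


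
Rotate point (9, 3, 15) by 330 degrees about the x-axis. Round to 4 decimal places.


x' = 9
y' = 3*cos(330) - 15*sin(330) = 10.0981
z' = 3*sin(330) + 15*cos(330) = 11.4904

(9, 10.0981, 11.4904)


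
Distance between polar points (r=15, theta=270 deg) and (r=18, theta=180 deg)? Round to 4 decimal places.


d = sqrt(r1^2 + r2^2 - 2*r1*r2*cos(t2-t1))
d = sqrt(15^2 + 18^2 - 2*15*18*cos(180-270)) = 23.4307

23.4307


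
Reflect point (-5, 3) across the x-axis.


Reflection across x-axis: (x, y) -> (x, -y)
(-5, 3) -> (-5, -3)

(-5, -3)


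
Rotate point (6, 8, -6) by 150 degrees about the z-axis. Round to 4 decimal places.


x' = 6*cos(150) - 8*sin(150) = -9.1962
y' = 6*sin(150) + 8*cos(150) = -3.9282
z' = -6

(-9.1962, -3.9282, -6)


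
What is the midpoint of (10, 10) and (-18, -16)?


Midpoint = ((10+-18)/2, (10+-16)/2) = (-4, -3)

(-4, -3)


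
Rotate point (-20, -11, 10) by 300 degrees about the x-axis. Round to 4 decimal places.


x' = -20
y' = -11*cos(300) - 10*sin(300) = 3.1603
z' = -11*sin(300) + 10*cos(300) = 14.5263

(-20, 3.1603, 14.5263)


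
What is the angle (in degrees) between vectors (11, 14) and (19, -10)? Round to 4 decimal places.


dot = 11*19 + 14*-10 = 69
|u| = 17.8045, |v| = 21.4709
cos(angle) = 0.1805
angle = 79.6013 degrees

79.6013 degrees


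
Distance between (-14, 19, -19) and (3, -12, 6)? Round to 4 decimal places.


d = sqrt((3--14)^2 + (-12-19)^2 + (6--19)^2) = 43.3013

43.3013


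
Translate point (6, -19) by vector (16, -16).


Translation: (x+dx, y+dy) = (6+16, -19+-16) = (22, -35)

(22, -35)


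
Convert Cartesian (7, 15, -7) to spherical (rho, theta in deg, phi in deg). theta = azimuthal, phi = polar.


rho = sqrt(7^2 + 15^2 + (-7)^2) = 17.9722
theta = atan2(15, 7) = 64.9831 deg
phi = acos(-7/17.9722) = 112.9228 deg

rho = 17.9722, theta = 64.9831 deg, phi = 112.9228 deg


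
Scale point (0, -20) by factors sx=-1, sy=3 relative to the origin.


Scaling: (x*sx, y*sy) = (0*-1, -20*3) = (0, -60)

(0, -60)


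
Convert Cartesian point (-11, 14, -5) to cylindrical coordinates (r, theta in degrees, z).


r = sqrt((-11)^2 + 14^2) = 17.8045
theta = atan2(14, -11) = 128.1572 deg
z = -5

r = 17.8045, theta = 128.1572 deg, z = -5


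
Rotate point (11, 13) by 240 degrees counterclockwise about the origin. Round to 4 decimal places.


x' = 11*cos(240) - 13*sin(240) = 5.7583
y' = 11*sin(240) + 13*cos(240) = -16.0263

(5.7583, -16.0263)


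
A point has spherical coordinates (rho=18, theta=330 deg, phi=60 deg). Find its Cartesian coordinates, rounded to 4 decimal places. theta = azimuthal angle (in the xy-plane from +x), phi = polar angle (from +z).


x = 18 * sin(60) * cos(330) = 13.5
y = 18 * sin(60) * sin(330) = -7.7942
z = 18 * cos(60) = 9

(13.5, -7.7942, 9)


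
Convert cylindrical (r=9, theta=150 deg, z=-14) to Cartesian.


x = 9 * cos(150) = -7.7942
y = 9 * sin(150) = 4.5
z = -14

(-7.7942, 4.5, -14)


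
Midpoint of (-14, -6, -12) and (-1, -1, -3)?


Midpoint = ((-14+-1)/2, (-6+-1)/2, (-12+-3)/2) = (-7.5, -3.5, -7.5)

(-7.5, -3.5, -7.5)


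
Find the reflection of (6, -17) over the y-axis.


Reflection across y-axis: (x, y) -> (-x, y)
(6, -17) -> (-6, -17)

(-6, -17)


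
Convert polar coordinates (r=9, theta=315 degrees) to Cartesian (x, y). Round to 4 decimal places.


x = 9 * cos(315) = 6.364
y = 9 * sin(315) = -6.364

(6.364, -6.364)


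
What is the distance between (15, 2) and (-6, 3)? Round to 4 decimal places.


d = sqrt((-6-15)^2 + (3-2)^2) = 21.0238

21.0238


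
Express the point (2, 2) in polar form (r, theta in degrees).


r = sqrt(2^2 + 2^2) = 2.8284
theta = atan2(2, 2) = 45 degrees

r = 2.8284, theta = 45 degrees


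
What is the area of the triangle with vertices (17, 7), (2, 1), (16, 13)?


Area = |x1(y2-y3) + x2(y3-y1) + x3(y1-y2)| / 2
= |17*(1-13) + 2*(13-7) + 16*(7-1)| / 2
= 48

48


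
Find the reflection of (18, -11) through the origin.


Reflection through origin: (x, y) -> (-x, -y)
(18, -11) -> (-18, 11)

(-18, 11)


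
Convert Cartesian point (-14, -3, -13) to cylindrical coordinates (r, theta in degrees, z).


r = sqrt((-14)^2 + (-3)^2) = 14.3178
theta = atan2(-3, -14) = 192.0948 deg
z = -13

r = 14.3178, theta = 192.0948 deg, z = -13


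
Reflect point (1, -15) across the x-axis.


Reflection across x-axis: (x, y) -> (x, -y)
(1, -15) -> (1, 15)

(1, 15)


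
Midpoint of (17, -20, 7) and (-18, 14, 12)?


Midpoint = ((17+-18)/2, (-20+14)/2, (7+12)/2) = (-0.5, -3, 9.5)

(-0.5, -3, 9.5)


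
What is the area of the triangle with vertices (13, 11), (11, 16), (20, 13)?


Area = |x1(y2-y3) + x2(y3-y1) + x3(y1-y2)| / 2
= |13*(16-13) + 11*(13-11) + 20*(11-16)| / 2
= 19.5

19.5


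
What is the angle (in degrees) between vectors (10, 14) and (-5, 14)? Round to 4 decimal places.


dot = 10*-5 + 14*14 = 146
|u| = 17.2047, |v| = 14.8661
cos(angle) = 0.5708
angle = 55.1915 degrees

55.1915 degrees


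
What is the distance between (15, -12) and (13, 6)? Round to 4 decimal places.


d = sqrt((13-15)^2 + (6--12)^2) = 18.1108

18.1108


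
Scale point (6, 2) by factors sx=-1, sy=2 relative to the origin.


Scaling: (x*sx, y*sy) = (6*-1, 2*2) = (-6, 4)

(-6, 4)


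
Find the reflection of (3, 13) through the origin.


Reflection through origin: (x, y) -> (-x, -y)
(3, 13) -> (-3, -13)

(-3, -13)


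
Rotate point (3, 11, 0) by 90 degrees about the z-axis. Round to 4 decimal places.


x' = 3*cos(90) - 11*sin(90) = -11
y' = 3*sin(90) + 11*cos(90) = 3
z' = 0

(-11, 3, 0)


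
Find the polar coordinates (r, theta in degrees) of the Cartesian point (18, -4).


r = sqrt(18^2 + (-4)^2) = 18.4391
theta = atan2(-4, 18) = 347.4712 degrees

r = 18.4391, theta = 347.4712 degrees


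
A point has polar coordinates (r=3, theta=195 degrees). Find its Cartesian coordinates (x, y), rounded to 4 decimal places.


x = 3 * cos(195) = -2.8978
y = 3 * sin(195) = -0.7765

(-2.8978, -0.7765)


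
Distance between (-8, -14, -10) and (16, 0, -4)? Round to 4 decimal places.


d = sqrt((16--8)^2 + (0--14)^2 + (-4--10)^2) = 28.4253

28.4253


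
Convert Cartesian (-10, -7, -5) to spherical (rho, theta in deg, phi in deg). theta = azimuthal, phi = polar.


rho = sqrt((-10)^2 + (-7)^2 + (-5)^2) = 13.1909
theta = atan2(-7, -10) = 214.992 deg
phi = acos(-5/13.1909) = 112.2748 deg

rho = 13.1909, theta = 214.992 deg, phi = 112.2748 deg


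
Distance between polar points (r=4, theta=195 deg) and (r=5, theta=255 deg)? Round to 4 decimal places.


d = sqrt(r1^2 + r2^2 - 2*r1*r2*cos(t2-t1))
d = sqrt(4^2 + 5^2 - 2*4*5*cos(255-195)) = 4.5826

4.5826


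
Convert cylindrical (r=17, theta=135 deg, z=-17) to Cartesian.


x = 17 * cos(135) = -12.0208
y = 17 * sin(135) = 12.0208
z = -17

(-12.0208, 12.0208, -17)


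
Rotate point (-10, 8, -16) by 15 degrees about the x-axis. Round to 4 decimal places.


x' = -10
y' = 8*cos(15) - -16*sin(15) = 11.8685
z' = 8*sin(15) + -16*cos(15) = -13.3843

(-10, 11.8685, -13.3843)


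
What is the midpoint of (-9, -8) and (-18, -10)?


Midpoint = ((-9+-18)/2, (-8+-10)/2) = (-13.5, -9)

(-13.5, -9)


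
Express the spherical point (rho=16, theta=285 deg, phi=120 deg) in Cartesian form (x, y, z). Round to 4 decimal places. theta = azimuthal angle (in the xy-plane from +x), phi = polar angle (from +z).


x = 16 * sin(120) * cos(285) = 3.5863
y = 16 * sin(120) * sin(285) = -13.3843
z = 16 * cos(120) = -8

(3.5863, -13.3843, -8)


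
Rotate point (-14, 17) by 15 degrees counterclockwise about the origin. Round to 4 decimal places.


x' = -14*cos(15) - 17*sin(15) = -17.9229
y' = -14*sin(15) + 17*cos(15) = 12.7973

(-17.9229, 12.7973)


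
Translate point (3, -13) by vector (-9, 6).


Translation: (x+dx, y+dy) = (3+-9, -13+6) = (-6, -7)

(-6, -7)


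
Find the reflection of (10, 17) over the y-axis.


Reflection across y-axis: (x, y) -> (-x, y)
(10, 17) -> (-10, 17)

(-10, 17)


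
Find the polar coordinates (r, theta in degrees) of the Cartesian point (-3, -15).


r = sqrt((-3)^2 + (-15)^2) = 15.2971
theta = atan2(-15, -3) = 258.6901 degrees

r = 15.2971, theta = 258.6901 degrees


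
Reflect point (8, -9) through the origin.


Reflection through origin: (x, y) -> (-x, -y)
(8, -9) -> (-8, 9)

(-8, 9)


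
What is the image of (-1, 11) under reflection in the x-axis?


Reflection across x-axis: (x, y) -> (x, -y)
(-1, 11) -> (-1, -11)

(-1, -11)


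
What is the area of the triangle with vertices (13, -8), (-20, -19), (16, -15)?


Area = |x1(y2-y3) + x2(y3-y1) + x3(y1-y2)| / 2
= |13*(-19--15) + -20*(-15--8) + 16*(-8--19)| / 2
= 132

132


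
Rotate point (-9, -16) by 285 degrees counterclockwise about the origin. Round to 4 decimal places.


x' = -9*cos(285) - -16*sin(285) = -17.7842
y' = -9*sin(285) + -16*cos(285) = 4.5522

(-17.7842, 4.5522)


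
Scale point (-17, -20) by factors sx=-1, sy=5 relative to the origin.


Scaling: (x*sx, y*sy) = (-17*-1, -20*5) = (17, -100)

(17, -100)


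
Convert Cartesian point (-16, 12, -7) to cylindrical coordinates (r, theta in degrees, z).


r = sqrt((-16)^2 + 12^2) = 20
theta = atan2(12, -16) = 143.1301 deg
z = -7

r = 20, theta = 143.1301 deg, z = -7


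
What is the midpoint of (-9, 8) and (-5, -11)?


Midpoint = ((-9+-5)/2, (8+-11)/2) = (-7, -1.5)

(-7, -1.5)
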